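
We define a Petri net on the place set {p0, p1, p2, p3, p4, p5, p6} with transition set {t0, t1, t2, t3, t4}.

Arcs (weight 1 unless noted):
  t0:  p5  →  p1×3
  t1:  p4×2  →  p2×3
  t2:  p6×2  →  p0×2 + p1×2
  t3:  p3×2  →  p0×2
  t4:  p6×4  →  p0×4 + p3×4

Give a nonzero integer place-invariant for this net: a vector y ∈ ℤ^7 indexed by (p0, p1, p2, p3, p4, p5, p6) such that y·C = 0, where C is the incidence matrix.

y = (p0:0, p1:0, p2:2, p3:0, p4:3, p5:0, p6:0)

Incidence matrix C (rows=places, cols=transitions):
       t0   t1   t2   t3   t4
   p0   0    0    2    2    4
   p1   3    0    2    0    0
   p2   0    3    0    0    0
   p3   0    0    0   -2    4
   p4   0   -2    0    0    0
   p5  -1    0    0    0    0
   p6   0    0   -2    0   -4

Candidate y = [0, 0, 2, 0, 3, 0, 0]; check y·C column-wise:
  col t0: 0·3 + 2·0 + 3·0 + 0·-1 = 0
  col t1: 2·3 + 3·-2 = 0
  col t2: 0·2 + 0·2 + 2·0 + 3·0 + 0·-2 = 0
  col t3: 0·2 + 2·0 + 0·-2 + 3·0 = 0
  col t4: 0·4 + 2·0 + 0·4 + 3·0 + 0·-4 = 0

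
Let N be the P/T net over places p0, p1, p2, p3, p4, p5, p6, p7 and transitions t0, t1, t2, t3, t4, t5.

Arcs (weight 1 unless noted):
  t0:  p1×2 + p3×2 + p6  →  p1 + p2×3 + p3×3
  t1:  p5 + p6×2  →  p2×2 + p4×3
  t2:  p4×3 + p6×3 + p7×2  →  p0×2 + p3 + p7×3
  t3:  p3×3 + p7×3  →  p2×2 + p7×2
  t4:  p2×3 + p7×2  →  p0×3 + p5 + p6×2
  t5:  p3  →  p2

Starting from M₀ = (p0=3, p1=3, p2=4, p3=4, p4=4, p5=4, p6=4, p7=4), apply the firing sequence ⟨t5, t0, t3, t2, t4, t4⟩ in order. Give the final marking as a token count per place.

(p0=11, p1=2, p2=4, p3=2, p4=1, p5=6, p6=4, p7=0)

step 1: fire t5:  (p0=3, p1=3, p2=4, p3=4, p4=4, p5=4, p6=4, p7=4) → (p0=3, p1=3, p2=5, p3=3, p4=4, p5=4, p6=4, p7=4)
step 2: fire t0:  (p0=3, p1=3, p2=5, p3=3, p4=4, p5=4, p6=4, p7=4) → (p0=3, p1=2, p2=8, p3=4, p4=4, p5=4, p6=3, p7=4)
step 3: fire t3:  (p0=3, p1=2, p2=8, p3=4, p4=4, p5=4, p6=3, p7=4) → (p0=3, p1=2, p2=10, p3=1, p4=4, p5=4, p6=3, p7=3)
step 4: fire t2:  (p0=3, p1=2, p2=10, p3=1, p4=4, p5=4, p6=3, p7=3) → (p0=5, p1=2, p2=10, p3=2, p4=1, p5=4, p6=0, p7=4)
step 5: fire t4:  (p0=5, p1=2, p2=10, p3=2, p4=1, p5=4, p6=0, p7=4) → (p0=8, p1=2, p2=7, p3=2, p4=1, p5=5, p6=2, p7=2)
step 6: fire t4:  (p0=8, p1=2, p2=7, p3=2, p4=1, p5=5, p6=2, p7=2) → (p0=11, p1=2, p2=4, p3=2, p4=1, p5=6, p6=4, p7=0)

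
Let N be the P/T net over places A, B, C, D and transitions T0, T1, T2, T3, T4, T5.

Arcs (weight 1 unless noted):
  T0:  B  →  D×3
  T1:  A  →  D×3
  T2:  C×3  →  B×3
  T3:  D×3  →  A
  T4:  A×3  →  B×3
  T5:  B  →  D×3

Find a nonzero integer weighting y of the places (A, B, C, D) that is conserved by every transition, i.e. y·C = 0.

Incidence matrix C (rows=places, cols=transitions):
       T0   T1   T2   T3   T4   T5
    A   0   -1    0    1   -3    0
    B  -1    0    3    0    3   -1
    C   0    0   -3    0    0    0
    D   3    3    0   -3    0    3

Candidate y = [3, 3, 3, 1]; check y·C column-wise:
  col T0: 3·0 + 3·-1 + 3·0 + 1·3 = 0
  col T1: 3·-1 + 3·0 + 3·0 + 1·3 = 0
  col T2: 3·0 + 3·3 + 3·-3 + 1·0 = 0
  col T3: 3·1 + 3·0 + 3·0 + 1·-3 = 0
  col T4: 3·-3 + 3·3 + 3·0 + 1·0 = 0
  col T5: 3·0 + 3·-1 + 3·0 + 1·3 = 0

y = (A:3, B:3, C:3, D:1)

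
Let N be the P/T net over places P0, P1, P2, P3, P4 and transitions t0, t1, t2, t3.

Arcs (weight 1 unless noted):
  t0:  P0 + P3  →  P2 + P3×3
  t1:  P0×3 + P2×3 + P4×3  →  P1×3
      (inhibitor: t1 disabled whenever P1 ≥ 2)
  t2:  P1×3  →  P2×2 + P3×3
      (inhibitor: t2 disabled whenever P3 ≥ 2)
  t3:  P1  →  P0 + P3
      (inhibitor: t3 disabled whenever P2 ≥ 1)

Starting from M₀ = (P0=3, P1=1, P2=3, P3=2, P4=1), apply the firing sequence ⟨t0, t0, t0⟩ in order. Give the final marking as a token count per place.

(P0=0, P1=1, P2=6, P3=8, P4=1)

step 1: fire t0:  (P0=3, P1=1, P2=3, P3=2, P4=1) → (P0=2, P1=1, P2=4, P3=4, P4=1)
step 2: fire t0:  (P0=2, P1=1, P2=4, P3=4, P4=1) → (P0=1, P1=1, P2=5, P3=6, P4=1)
step 3: fire t0:  (P0=1, P1=1, P2=5, P3=6, P4=1) → (P0=0, P1=1, P2=6, P3=8, P4=1)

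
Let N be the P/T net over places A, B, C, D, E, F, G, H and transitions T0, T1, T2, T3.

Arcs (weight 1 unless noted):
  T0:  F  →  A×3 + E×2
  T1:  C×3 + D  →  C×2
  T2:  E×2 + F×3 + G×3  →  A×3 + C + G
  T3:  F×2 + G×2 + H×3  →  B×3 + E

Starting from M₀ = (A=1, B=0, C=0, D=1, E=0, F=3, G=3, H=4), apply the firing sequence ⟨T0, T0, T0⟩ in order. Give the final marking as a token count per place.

(A=10, B=0, C=0, D=1, E=6, F=0, G=3, H=4)

step 1: fire T0:  (A=1, B=0, C=0, D=1, E=0, F=3, G=3, H=4) → (A=4, B=0, C=0, D=1, E=2, F=2, G=3, H=4)
step 2: fire T0:  (A=4, B=0, C=0, D=1, E=2, F=2, G=3, H=4) → (A=7, B=0, C=0, D=1, E=4, F=1, G=3, H=4)
step 3: fire T0:  (A=7, B=0, C=0, D=1, E=4, F=1, G=3, H=4) → (A=10, B=0, C=0, D=1, E=6, F=0, G=3, H=4)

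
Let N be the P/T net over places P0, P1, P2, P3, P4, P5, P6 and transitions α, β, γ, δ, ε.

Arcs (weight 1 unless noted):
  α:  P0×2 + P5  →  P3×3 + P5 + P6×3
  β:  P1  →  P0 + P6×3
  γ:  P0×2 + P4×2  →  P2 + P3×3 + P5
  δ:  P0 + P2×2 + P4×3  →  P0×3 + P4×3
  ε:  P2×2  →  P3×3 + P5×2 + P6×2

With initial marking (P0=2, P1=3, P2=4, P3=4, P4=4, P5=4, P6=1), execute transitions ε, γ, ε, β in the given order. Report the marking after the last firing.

step 1: fire ε:  (P0=2, P1=3, P2=4, P3=4, P4=4, P5=4, P6=1) → (P0=2, P1=3, P2=2, P3=7, P4=4, P5=6, P6=3)
step 2: fire γ:  (P0=2, P1=3, P2=2, P3=7, P4=4, P5=6, P6=3) → (P0=0, P1=3, P2=3, P3=10, P4=2, P5=7, P6=3)
step 3: fire ε:  (P0=0, P1=3, P2=3, P3=10, P4=2, P5=7, P6=3) → (P0=0, P1=3, P2=1, P3=13, P4=2, P5=9, P6=5)
step 4: fire β:  (P0=0, P1=3, P2=1, P3=13, P4=2, P5=9, P6=5) → (P0=1, P1=2, P2=1, P3=13, P4=2, P5=9, P6=8)

(P0=1, P1=2, P2=1, P3=13, P4=2, P5=9, P6=8)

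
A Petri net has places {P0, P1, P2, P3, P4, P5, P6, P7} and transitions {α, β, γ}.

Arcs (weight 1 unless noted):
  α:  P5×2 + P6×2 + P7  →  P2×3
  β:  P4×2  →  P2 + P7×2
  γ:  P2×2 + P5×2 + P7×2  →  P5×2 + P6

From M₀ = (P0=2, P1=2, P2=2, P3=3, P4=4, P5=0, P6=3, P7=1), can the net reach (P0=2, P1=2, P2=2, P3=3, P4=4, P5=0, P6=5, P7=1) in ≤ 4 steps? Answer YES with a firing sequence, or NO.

depth 0: 1 marking
depth 1: 2 markings reached so far
depth 2: 3 markings reached so far
depth 3: 3 markings reached so far
(frontier empty at depth 3; search complete)
target is not among the 3 markings reachable within 4 steps

NO — not reachable within 4 firings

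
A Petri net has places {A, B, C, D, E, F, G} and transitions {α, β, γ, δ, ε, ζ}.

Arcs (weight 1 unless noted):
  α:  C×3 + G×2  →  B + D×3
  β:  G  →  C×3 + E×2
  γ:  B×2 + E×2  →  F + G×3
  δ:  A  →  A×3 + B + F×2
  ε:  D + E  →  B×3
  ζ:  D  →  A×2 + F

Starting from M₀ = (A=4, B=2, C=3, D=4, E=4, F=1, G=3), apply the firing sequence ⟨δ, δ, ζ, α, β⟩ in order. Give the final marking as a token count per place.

step 1: fire δ:  (A=4, B=2, C=3, D=4, E=4, F=1, G=3) → (A=6, B=3, C=3, D=4, E=4, F=3, G=3)
step 2: fire δ:  (A=6, B=3, C=3, D=4, E=4, F=3, G=3) → (A=8, B=4, C=3, D=4, E=4, F=5, G=3)
step 3: fire ζ:  (A=8, B=4, C=3, D=4, E=4, F=5, G=3) → (A=10, B=4, C=3, D=3, E=4, F=6, G=3)
step 4: fire α:  (A=10, B=4, C=3, D=3, E=4, F=6, G=3) → (A=10, B=5, C=0, D=6, E=4, F=6, G=1)
step 5: fire β:  (A=10, B=5, C=0, D=6, E=4, F=6, G=1) → (A=10, B=5, C=3, D=6, E=6, F=6, G=0)

(A=10, B=5, C=3, D=6, E=6, F=6, G=0)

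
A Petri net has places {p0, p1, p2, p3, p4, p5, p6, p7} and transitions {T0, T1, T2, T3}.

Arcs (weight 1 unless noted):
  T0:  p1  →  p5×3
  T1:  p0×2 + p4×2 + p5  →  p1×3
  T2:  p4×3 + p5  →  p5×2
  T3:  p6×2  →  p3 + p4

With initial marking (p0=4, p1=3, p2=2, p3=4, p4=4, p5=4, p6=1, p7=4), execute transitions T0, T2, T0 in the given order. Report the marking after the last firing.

step 1: fire T0:  (p0=4, p1=3, p2=2, p3=4, p4=4, p5=4, p6=1, p7=4) → (p0=4, p1=2, p2=2, p3=4, p4=4, p5=7, p6=1, p7=4)
step 2: fire T2:  (p0=4, p1=2, p2=2, p3=4, p4=4, p5=7, p6=1, p7=4) → (p0=4, p1=2, p2=2, p3=4, p4=1, p5=8, p6=1, p7=4)
step 3: fire T0:  (p0=4, p1=2, p2=2, p3=4, p4=1, p5=8, p6=1, p7=4) → (p0=4, p1=1, p2=2, p3=4, p4=1, p5=11, p6=1, p7=4)

(p0=4, p1=1, p2=2, p3=4, p4=1, p5=11, p6=1, p7=4)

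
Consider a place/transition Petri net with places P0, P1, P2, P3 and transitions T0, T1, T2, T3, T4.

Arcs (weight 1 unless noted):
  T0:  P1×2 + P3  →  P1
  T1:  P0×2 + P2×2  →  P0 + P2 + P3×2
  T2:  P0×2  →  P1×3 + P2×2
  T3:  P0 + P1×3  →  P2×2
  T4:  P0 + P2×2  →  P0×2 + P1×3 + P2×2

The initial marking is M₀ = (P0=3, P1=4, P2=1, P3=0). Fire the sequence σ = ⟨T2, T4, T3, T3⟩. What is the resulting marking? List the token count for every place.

step 1: fire T2:  (P0=3, P1=4, P2=1, P3=0) → (P0=1, P1=7, P2=3, P3=0)
step 2: fire T4:  (P0=1, P1=7, P2=3, P3=0) → (P0=2, P1=10, P2=3, P3=0)
step 3: fire T3:  (P0=2, P1=10, P2=3, P3=0) → (P0=1, P1=7, P2=5, P3=0)
step 4: fire T3:  (P0=1, P1=7, P2=5, P3=0) → (P0=0, P1=4, P2=7, P3=0)

(P0=0, P1=4, P2=7, P3=0)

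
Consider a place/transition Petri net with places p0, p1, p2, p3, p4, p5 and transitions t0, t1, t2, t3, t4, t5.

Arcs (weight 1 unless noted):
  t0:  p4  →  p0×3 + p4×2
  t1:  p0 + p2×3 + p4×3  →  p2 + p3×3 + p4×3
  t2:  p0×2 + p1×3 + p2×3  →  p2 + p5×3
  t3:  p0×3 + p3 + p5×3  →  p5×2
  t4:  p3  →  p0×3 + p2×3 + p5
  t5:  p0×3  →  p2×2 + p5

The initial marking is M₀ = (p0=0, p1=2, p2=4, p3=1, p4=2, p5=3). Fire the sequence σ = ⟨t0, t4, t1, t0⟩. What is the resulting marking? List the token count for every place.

(p0=8, p1=2, p2=5, p3=3, p4=4, p5=4)

step 1: fire t0:  (p0=0, p1=2, p2=4, p3=1, p4=2, p5=3) → (p0=3, p1=2, p2=4, p3=1, p4=3, p5=3)
step 2: fire t4:  (p0=3, p1=2, p2=4, p3=1, p4=3, p5=3) → (p0=6, p1=2, p2=7, p3=0, p4=3, p5=4)
step 3: fire t1:  (p0=6, p1=2, p2=7, p3=0, p4=3, p5=4) → (p0=5, p1=2, p2=5, p3=3, p4=3, p5=4)
step 4: fire t0:  (p0=5, p1=2, p2=5, p3=3, p4=3, p5=4) → (p0=8, p1=2, p2=5, p3=3, p4=4, p5=4)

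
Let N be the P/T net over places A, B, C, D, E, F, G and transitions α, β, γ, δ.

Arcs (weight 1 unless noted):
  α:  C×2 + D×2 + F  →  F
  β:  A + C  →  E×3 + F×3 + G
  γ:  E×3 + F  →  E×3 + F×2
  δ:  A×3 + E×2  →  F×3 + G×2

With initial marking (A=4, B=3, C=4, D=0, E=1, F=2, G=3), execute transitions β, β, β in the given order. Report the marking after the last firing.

(A=1, B=3, C=1, D=0, E=10, F=11, G=6)

step 1: fire β:  (A=4, B=3, C=4, D=0, E=1, F=2, G=3) → (A=3, B=3, C=3, D=0, E=4, F=5, G=4)
step 2: fire β:  (A=3, B=3, C=3, D=0, E=4, F=5, G=4) → (A=2, B=3, C=2, D=0, E=7, F=8, G=5)
step 3: fire β:  (A=2, B=3, C=2, D=0, E=7, F=8, G=5) → (A=1, B=3, C=1, D=0, E=10, F=11, G=6)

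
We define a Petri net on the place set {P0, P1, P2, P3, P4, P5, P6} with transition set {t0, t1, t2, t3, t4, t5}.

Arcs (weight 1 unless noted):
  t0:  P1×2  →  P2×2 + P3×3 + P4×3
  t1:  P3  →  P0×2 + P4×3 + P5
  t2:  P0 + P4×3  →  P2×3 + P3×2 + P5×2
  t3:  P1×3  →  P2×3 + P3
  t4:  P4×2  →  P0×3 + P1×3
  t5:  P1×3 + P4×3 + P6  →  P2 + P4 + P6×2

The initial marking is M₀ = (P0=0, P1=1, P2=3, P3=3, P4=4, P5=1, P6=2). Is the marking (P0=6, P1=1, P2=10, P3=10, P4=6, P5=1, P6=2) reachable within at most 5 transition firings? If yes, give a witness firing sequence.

NO — not reachable within 5 firings

depth 0: 1 marking
depth 1: 3 markings reached so far
depth 2: 9 markings reached so far
depth 3: 22 markings reached so far
depth 4: 46 markings reached so far
depth 5: 83 markings reached so far
target is not among the 83 markings reachable within 5 steps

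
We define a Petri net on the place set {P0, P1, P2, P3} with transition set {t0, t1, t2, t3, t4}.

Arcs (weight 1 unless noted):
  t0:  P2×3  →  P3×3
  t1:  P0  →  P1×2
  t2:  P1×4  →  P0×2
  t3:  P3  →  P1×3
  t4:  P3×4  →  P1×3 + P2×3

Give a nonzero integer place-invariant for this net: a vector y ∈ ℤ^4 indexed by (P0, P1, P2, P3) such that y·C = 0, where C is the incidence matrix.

Incidence matrix C (rows=places, cols=transitions):
       t0   t1   t2   t3   t4
   P0   0   -1    2    0    0
   P1   0    2   -4    3    3
   P2  -3    0    0    0    3
   P3   3    0    0   -1   -4

Candidate y = [2, 1, 3, 3]; check y·C column-wise:
  col t0: 2·0 + 1·0 + 3·-3 + 3·3 = 0
  col t1: 2·-1 + 1·2 + 3·0 + 3·0 = 0
  col t2: 2·2 + 1·-4 + 3·0 + 3·0 = 0
  col t3: 2·0 + 1·3 + 3·0 + 3·-1 = 0
  col t4: 2·0 + 1·3 + 3·3 + 3·-4 = 0

y = (P0:2, P1:1, P2:3, P3:3)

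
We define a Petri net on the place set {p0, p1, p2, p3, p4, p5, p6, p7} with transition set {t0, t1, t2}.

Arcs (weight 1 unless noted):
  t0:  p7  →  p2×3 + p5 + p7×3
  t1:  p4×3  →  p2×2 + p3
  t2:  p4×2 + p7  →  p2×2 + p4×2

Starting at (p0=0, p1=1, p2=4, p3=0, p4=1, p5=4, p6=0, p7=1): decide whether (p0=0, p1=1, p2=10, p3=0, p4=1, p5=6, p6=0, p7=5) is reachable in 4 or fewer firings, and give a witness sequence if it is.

step 1: fire t0:  (p0=0, p1=1, p2=4, p3=0, p4=1, p5=4, p6=0, p7=1) → (p0=0, p1=1, p2=7, p3=0, p4=1, p5=5, p6=0, p7=3)
step 2: fire t0:  (p0=0, p1=1, p2=7, p3=0, p4=1, p5=5, p6=0, p7=3) → (p0=0, p1=1, p2=10, p3=0, p4=1, p5=6, p6=0, p7=5)

YES — reachable via ⟨t0, t0⟩ (2 firings)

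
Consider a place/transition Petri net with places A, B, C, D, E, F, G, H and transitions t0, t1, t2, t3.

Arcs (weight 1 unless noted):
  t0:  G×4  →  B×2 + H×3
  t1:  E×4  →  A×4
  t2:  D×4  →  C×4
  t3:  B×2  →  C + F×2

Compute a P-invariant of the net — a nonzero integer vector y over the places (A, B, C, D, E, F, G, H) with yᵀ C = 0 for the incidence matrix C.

y = (A:1, B:0, C:0, D:0, E:1, F:0, G:0, H:0)

Incidence matrix C (rows=places, cols=transitions):
       t0   t1   t2   t3
    A   0    4    0    0
    B   2    0    0   -2
    C   0    0    4    1
    D   0    0   -4    0
    E   0   -4    0    0
    F   0    0    0    2
    G  -4    0    0    0
    H   3    0    0    0

Candidate y = [1, 0, 0, 0, 1, 0, 0, 0]; check y·C column-wise:
  col t0: 1·0 + 0·2 + 1·0 + 0·-4 + 0·3 = 0
  col t1: 1·4 + 1·-4 = 0
  col t2: 1·0 + 0·4 + 0·-4 + 1·0 = 0
  col t3: 1·0 + 0·-2 + 0·1 + 1·0 + 0·2 = 0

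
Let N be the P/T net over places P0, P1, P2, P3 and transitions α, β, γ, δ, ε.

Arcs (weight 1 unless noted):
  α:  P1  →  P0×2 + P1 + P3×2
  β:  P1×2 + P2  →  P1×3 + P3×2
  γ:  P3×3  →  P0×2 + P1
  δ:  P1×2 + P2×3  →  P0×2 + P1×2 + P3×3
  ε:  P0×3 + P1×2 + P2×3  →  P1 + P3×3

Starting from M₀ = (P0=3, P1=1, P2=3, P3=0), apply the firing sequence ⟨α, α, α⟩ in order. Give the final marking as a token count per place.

(P0=9, P1=1, P2=3, P3=6)

step 1: fire α:  (P0=3, P1=1, P2=3, P3=0) → (P0=5, P1=1, P2=3, P3=2)
step 2: fire α:  (P0=5, P1=1, P2=3, P3=2) → (P0=7, P1=1, P2=3, P3=4)
step 3: fire α:  (P0=7, P1=1, P2=3, P3=4) → (P0=9, P1=1, P2=3, P3=6)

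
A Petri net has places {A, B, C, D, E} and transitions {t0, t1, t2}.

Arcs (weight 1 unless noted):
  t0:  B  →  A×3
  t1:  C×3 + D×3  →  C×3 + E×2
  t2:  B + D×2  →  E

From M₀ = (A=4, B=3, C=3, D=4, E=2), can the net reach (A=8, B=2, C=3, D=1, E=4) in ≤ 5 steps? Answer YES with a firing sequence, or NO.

NO — not reachable within 5 firings

depth 0: 1 marking
depth 1: 4 markings reached so far
depth 2: 8 markings reached so far
depth 3: 12 markings reached so far
depth 4: 13 markings reached so far
depth 5: 13 markings reached so far
(frontier empty at depth 5; search complete)
target is not among the 13 markings reachable within 5 steps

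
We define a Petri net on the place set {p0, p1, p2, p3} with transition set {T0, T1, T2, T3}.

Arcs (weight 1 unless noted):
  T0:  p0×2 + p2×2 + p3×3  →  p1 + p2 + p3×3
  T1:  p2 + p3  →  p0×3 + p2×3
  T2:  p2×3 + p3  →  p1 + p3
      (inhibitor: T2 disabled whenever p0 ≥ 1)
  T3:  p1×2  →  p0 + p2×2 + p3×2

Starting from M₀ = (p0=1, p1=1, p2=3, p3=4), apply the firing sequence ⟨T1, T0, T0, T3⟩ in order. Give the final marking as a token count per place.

(p0=1, p1=1, p2=5, p3=5)

step 1: fire T1:  (p0=1, p1=1, p2=3, p3=4) → (p0=4, p1=1, p2=5, p3=3)
step 2: fire T0:  (p0=4, p1=1, p2=5, p3=3) → (p0=2, p1=2, p2=4, p3=3)
step 3: fire T0:  (p0=2, p1=2, p2=4, p3=3) → (p0=0, p1=3, p2=3, p3=3)
step 4: fire T3:  (p0=0, p1=3, p2=3, p3=3) → (p0=1, p1=1, p2=5, p3=5)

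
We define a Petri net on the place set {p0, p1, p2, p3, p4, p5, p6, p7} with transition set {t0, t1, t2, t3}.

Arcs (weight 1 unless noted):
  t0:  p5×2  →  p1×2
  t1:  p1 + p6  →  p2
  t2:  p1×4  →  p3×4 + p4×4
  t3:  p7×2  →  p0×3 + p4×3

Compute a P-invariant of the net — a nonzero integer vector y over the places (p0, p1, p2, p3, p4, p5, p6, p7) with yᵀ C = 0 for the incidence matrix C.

Incidence matrix C (rows=places, cols=transitions):
       t0   t1   t2   t3
   p0   0    0    0    3
   p1   2   -1   -4    0
   p2   0    1    0    0
   p3   0    0    4    0
   p4   0    0    4    3
   p5  -2    0    0    0
   p6   0   -1    0    0
   p7   0    0    0   -2

Candidate y = [1, 0, 0, 1, -1, 0, 0, 0]; check y·C column-wise:
  col t0: 1·0 + 0·2 + 1·0 + -1·0 + 0·-2 = 0
  col t1: 1·0 + 0·-1 + 0·1 + 1·0 + -1·0 + 0·-1 = 0
  col t2: 1·0 + 0·-4 + 1·4 + -1·4 = 0
  col t3: 1·3 + 1·0 + -1·3 + 0·-2 = 0

y = (p0:1, p1:0, p2:0, p3:1, p4:-1, p5:0, p6:0, p7:0)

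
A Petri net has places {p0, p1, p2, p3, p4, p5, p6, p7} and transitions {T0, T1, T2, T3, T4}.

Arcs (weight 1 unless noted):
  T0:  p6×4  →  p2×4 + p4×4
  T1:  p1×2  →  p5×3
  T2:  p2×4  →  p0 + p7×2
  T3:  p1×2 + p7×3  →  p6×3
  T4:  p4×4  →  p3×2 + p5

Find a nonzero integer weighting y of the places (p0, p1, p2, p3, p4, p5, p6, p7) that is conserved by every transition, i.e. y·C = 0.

Incidence matrix C (rows=places, cols=transitions):
       T0   T1   T2   T3   T4
   p0   0    0    1    0    0
   p1   0   -2    0   -2    0
   p2   4    0   -4    0    0
   p3   0    0    0    0    2
   p4   4    0    0    0   -4
   p5   0    3    0    0    1
   p6  -4    0    0    3    0
   p7   0    0    2   -3    0

Candidate y = [4, 0, 1, -2, -1, 0, 0, 0]; check y·C column-wise:
  col T0: 4·0 + 1·4 + -2·0 + -1·4 + 0·-4 = 0
  col T1: 4·0 + 0·-2 + 1·0 + -2·0 + -1·0 + 0·3 = 0
  col T2: 4·1 + 1·-4 + -2·0 + -1·0 + 0·2 = 0
  col T3: 4·0 + 0·-2 + 1·0 + -2·0 + -1·0 + 0·3 + 0·-3 = 0
  col T4: 4·0 + 1·0 + -2·2 + -1·-4 + 0·1 = 0

y = (p0:4, p1:0, p2:1, p3:-2, p4:-1, p5:0, p6:0, p7:0)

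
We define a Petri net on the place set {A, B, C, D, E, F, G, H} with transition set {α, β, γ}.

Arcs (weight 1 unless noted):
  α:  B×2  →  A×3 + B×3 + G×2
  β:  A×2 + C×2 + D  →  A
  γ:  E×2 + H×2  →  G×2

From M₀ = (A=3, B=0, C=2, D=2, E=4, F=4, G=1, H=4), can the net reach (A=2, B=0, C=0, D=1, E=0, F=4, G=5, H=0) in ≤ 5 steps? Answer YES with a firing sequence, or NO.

YES — reachable via ⟨β, γ, γ⟩ (3 firings)

step 1: fire β:  (A=3, B=0, C=2, D=2, E=4, F=4, G=1, H=4) → (A=2, B=0, C=0, D=1, E=4, F=4, G=1, H=4)
step 2: fire γ:  (A=2, B=0, C=0, D=1, E=4, F=4, G=1, H=4) → (A=2, B=0, C=0, D=1, E=2, F=4, G=3, H=2)
step 3: fire γ:  (A=2, B=0, C=0, D=1, E=2, F=4, G=3, H=2) → (A=2, B=0, C=0, D=1, E=0, F=4, G=5, H=0)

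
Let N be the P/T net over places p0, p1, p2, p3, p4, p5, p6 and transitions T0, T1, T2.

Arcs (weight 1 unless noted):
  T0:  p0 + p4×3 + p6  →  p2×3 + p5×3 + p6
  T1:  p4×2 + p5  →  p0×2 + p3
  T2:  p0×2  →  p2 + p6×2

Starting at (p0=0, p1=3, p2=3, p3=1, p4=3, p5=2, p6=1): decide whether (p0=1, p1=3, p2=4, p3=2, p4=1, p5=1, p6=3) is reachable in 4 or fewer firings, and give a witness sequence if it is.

depth 0: 1 marking
depth 1: 2 markings reached so far
depth 2: 3 markings reached so far
depth 3: 3 markings reached so far
(frontier empty at depth 3; search complete)
target is not among the 3 markings reachable within 4 steps

NO — not reachable within 4 firings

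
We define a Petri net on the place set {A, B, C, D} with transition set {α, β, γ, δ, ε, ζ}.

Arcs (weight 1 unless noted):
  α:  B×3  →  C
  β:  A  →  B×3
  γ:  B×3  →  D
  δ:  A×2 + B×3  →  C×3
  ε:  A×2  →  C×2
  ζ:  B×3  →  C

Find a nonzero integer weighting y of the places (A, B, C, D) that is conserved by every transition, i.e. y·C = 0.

Incidence matrix C (rows=places, cols=transitions):
        α    β    γ    δ    ε    ζ
    A   0   -1    0   -2   -2    0
    B  -3    3   -3   -3    0   -3
    C   1    0    0    3    2    1
    D   0    0    1    0    0    0

Candidate y = [3, 1, 3, 3]; check y·C column-wise:
  col α: 3·0 + 1·-3 + 3·1 + 3·0 = 0
  col β: 3·-1 + 1·3 + 3·0 + 3·0 = 0
  col γ: 3·0 + 1·-3 + 3·0 + 3·1 = 0
  col δ: 3·-2 + 1·-3 + 3·3 + 3·0 = 0
  col ε: 3·-2 + 1·0 + 3·2 + 3·0 = 0
  col ζ: 3·0 + 1·-3 + 3·1 + 3·0 = 0

y = (A:3, B:1, C:3, D:3)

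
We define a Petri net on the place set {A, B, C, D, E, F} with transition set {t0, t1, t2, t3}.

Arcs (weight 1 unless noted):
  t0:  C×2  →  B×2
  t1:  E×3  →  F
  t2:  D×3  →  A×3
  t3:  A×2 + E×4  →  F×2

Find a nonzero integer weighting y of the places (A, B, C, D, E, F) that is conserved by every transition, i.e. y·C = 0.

Incidence matrix C (rows=places, cols=transitions):
       t0   t1   t2   t3
    A   0    0    3   -2
    B   2    0    0    0
    C  -2    0    0    0
    D   0    0   -3    0
    E   0   -3    0   -4
    F   0    1    0    2

Candidate y = [0, 1, 1, 0, 0, 0]; check y·C column-wise:
  col t0: 1·2 + 1·-2 = 0
  col t1: 1·0 + 1·0 + 0·-3 + 0·1 = 0
  col t2: 0·3 + 1·0 + 1·0 + 0·-3 = 0
  col t3: 0·-2 + 1·0 + 1·0 + 0·-4 + 0·2 = 0

y = (A:0, B:1, C:1, D:0, E:0, F:0)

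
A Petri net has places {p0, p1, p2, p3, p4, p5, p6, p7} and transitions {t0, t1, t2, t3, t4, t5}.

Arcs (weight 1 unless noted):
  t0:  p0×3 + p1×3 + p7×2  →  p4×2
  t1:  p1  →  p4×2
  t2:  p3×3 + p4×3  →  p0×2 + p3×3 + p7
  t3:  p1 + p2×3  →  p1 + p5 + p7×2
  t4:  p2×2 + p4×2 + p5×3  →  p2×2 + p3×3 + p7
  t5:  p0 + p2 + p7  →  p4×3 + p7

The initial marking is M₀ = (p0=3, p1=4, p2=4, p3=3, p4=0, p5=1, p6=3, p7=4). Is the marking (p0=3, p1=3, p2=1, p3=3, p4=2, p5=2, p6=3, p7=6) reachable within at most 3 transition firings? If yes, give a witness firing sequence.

step 1: fire t1:  (p0=3, p1=4, p2=4, p3=3, p4=0, p5=1, p6=3, p7=4) → (p0=3, p1=3, p2=4, p3=3, p4=2, p5=1, p6=3, p7=4)
step 2: fire t3:  (p0=3, p1=3, p2=4, p3=3, p4=2, p5=1, p6=3, p7=4) → (p0=3, p1=3, p2=1, p3=3, p4=2, p5=2, p6=3, p7=6)

YES — reachable via ⟨t1, t3⟩ (2 firings)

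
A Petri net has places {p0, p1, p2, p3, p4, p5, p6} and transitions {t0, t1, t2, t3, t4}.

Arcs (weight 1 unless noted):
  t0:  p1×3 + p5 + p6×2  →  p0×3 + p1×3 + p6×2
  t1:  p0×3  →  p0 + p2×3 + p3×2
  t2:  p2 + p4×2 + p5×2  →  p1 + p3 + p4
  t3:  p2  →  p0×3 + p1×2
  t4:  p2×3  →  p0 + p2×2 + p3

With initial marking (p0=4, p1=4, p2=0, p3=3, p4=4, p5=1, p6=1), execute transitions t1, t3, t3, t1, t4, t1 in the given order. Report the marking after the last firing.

(p0=5, p1=8, p2=6, p3=10, p4=4, p5=1, p6=1)

step 1: fire t1:  (p0=4, p1=4, p2=0, p3=3, p4=4, p5=1, p6=1) → (p0=2, p1=4, p2=3, p3=5, p4=4, p5=1, p6=1)
step 2: fire t3:  (p0=2, p1=4, p2=3, p3=5, p4=4, p5=1, p6=1) → (p0=5, p1=6, p2=2, p3=5, p4=4, p5=1, p6=1)
step 3: fire t3:  (p0=5, p1=6, p2=2, p3=5, p4=4, p5=1, p6=1) → (p0=8, p1=8, p2=1, p3=5, p4=4, p5=1, p6=1)
step 4: fire t1:  (p0=8, p1=8, p2=1, p3=5, p4=4, p5=1, p6=1) → (p0=6, p1=8, p2=4, p3=7, p4=4, p5=1, p6=1)
step 5: fire t4:  (p0=6, p1=8, p2=4, p3=7, p4=4, p5=1, p6=1) → (p0=7, p1=8, p2=3, p3=8, p4=4, p5=1, p6=1)
step 6: fire t1:  (p0=7, p1=8, p2=3, p3=8, p4=4, p5=1, p6=1) → (p0=5, p1=8, p2=6, p3=10, p4=4, p5=1, p6=1)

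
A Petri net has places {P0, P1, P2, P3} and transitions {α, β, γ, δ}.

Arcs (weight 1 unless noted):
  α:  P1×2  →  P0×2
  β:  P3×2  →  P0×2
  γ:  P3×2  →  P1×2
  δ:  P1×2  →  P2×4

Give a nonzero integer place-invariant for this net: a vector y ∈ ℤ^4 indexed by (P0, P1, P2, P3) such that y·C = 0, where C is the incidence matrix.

Incidence matrix C (rows=places, cols=transitions):
        α    β    γ    δ
   P0   2    2    0    0
   P1  -2    0    2   -2
   P2   0    0    0    4
   P3   0   -2   -2    0

Candidate y = [2, 2, 1, 2]; check y·C column-wise:
  col α: 2·2 + 2·-2 + 1·0 + 2·0 = 0
  col β: 2·2 + 2·0 + 1·0 + 2·-2 = 0
  col γ: 2·0 + 2·2 + 1·0 + 2·-2 = 0
  col δ: 2·0 + 2·-2 + 1·4 + 2·0 = 0

y = (P0:2, P1:2, P2:1, P3:2)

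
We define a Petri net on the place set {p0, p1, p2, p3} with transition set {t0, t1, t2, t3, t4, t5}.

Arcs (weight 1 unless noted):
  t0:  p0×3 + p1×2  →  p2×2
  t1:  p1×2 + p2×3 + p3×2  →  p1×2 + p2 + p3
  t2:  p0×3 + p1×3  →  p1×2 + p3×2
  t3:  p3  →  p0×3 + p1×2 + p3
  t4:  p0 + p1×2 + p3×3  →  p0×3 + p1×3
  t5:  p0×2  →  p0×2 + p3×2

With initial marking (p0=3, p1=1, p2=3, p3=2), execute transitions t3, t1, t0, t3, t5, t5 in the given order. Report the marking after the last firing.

(p0=6, p1=3, p2=3, p3=5)

step 1: fire t3:  (p0=3, p1=1, p2=3, p3=2) → (p0=6, p1=3, p2=3, p3=2)
step 2: fire t1:  (p0=6, p1=3, p2=3, p3=2) → (p0=6, p1=3, p2=1, p3=1)
step 3: fire t0:  (p0=6, p1=3, p2=1, p3=1) → (p0=3, p1=1, p2=3, p3=1)
step 4: fire t3:  (p0=3, p1=1, p2=3, p3=1) → (p0=6, p1=3, p2=3, p3=1)
step 5: fire t5:  (p0=6, p1=3, p2=3, p3=1) → (p0=6, p1=3, p2=3, p3=3)
step 6: fire t5:  (p0=6, p1=3, p2=3, p3=3) → (p0=6, p1=3, p2=3, p3=5)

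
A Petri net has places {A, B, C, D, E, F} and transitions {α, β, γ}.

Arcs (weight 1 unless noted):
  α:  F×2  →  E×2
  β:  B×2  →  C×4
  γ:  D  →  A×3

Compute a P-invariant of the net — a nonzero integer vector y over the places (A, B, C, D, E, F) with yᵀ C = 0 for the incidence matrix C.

Incidence matrix C (rows=places, cols=transitions):
        α    β    γ
    A   0    0    3
    B   0   -2    0
    C   0    4    0
    D   0    0   -1
    E   2    0    0
    F  -2    0    0

Candidate y = [0, 2, 1, 0, 0, 0]; check y·C column-wise:
  col α: 2·0 + 1·0 + 0·2 + 0·-2 = 0
  col β: 2·-2 + 1·4 = 0
  col γ: 0·3 + 2·0 + 1·0 + 0·-1 = 0

y = (A:0, B:2, C:1, D:0, E:0, F:0)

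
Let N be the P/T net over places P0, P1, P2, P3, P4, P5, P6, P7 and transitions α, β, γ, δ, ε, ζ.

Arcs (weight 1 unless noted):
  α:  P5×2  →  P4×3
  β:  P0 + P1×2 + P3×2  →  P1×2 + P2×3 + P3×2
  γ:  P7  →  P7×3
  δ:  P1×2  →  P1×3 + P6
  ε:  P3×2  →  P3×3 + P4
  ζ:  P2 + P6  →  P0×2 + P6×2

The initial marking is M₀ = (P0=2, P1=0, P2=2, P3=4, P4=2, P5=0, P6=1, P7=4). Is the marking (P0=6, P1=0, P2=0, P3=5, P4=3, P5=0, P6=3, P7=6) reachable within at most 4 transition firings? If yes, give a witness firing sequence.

YES — reachable via ⟨γ, ε, ζ, ζ⟩ (4 firings)

step 1: fire γ:  (P0=2, P1=0, P2=2, P3=4, P4=2, P5=0, P6=1, P7=4) → (P0=2, P1=0, P2=2, P3=4, P4=2, P5=0, P6=1, P7=6)
step 2: fire ε:  (P0=2, P1=0, P2=2, P3=4, P4=2, P5=0, P6=1, P7=6) → (P0=2, P1=0, P2=2, P3=5, P4=3, P5=0, P6=1, P7=6)
step 3: fire ζ:  (P0=2, P1=0, P2=2, P3=5, P4=3, P5=0, P6=1, P7=6) → (P0=4, P1=0, P2=1, P3=5, P4=3, P5=0, P6=2, P7=6)
step 4: fire ζ:  (P0=4, P1=0, P2=1, P3=5, P4=3, P5=0, P6=2, P7=6) → (P0=6, P1=0, P2=0, P3=5, P4=3, P5=0, P6=3, P7=6)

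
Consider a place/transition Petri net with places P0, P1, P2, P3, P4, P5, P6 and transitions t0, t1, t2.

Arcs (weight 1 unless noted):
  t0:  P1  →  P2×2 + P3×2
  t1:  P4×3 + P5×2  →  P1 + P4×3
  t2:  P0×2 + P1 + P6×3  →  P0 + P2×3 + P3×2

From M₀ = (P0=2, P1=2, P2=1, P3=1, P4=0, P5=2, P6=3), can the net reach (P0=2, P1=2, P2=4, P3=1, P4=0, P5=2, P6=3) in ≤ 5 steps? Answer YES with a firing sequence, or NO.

depth 0: 1 marking
depth 1: 3 markings reached so far
depth 2: 5 markings reached so far
depth 3: 5 markings reached so far
(frontier empty at depth 3; search complete)
target is not among the 5 markings reachable within 5 steps

NO — not reachable within 5 firings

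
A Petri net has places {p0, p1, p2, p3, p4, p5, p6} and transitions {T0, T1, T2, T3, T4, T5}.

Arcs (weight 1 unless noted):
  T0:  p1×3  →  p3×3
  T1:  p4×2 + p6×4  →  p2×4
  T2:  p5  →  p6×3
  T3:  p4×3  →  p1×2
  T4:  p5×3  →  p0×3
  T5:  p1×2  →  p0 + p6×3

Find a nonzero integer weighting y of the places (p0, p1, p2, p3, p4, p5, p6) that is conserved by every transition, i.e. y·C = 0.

y = (p0:3, p1:3, p2:2, p3:3, p4:2, p5:3, p6:1)

Incidence matrix C (rows=places, cols=transitions):
       T0   T1   T2   T3   T4   T5
   p0   0    0    0    0    3    1
   p1  -3    0    0    2    0   -2
   p2   0    4    0    0    0    0
   p3   3    0    0    0    0    0
   p4   0   -2    0   -3    0    0
   p5   0    0   -1    0   -3    0
   p6   0   -4    3    0    0    3

Candidate y = [3, 3, 2, 3, 2, 3, 1]; check y·C column-wise:
  col T0: 3·0 + 3·-3 + 2·0 + 3·3 + 2·0 + 3·0 + 1·0 = 0
  col T1: 3·0 + 3·0 + 2·4 + 3·0 + 2·-2 + 3·0 + 1·-4 = 0
  col T2: 3·0 + 3·0 + 2·0 + 3·0 + 2·0 + 3·-1 + 1·3 = 0
  col T3: 3·0 + 3·2 + 2·0 + 3·0 + 2·-3 + 3·0 + 1·0 = 0
  col T4: 3·3 + 3·0 + 2·0 + 3·0 + 2·0 + 3·-3 + 1·0 = 0
  col T5: 3·1 + 3·-2 + 2·0 + 3·0 + 2·0 + 3·0 + 1·3 = 0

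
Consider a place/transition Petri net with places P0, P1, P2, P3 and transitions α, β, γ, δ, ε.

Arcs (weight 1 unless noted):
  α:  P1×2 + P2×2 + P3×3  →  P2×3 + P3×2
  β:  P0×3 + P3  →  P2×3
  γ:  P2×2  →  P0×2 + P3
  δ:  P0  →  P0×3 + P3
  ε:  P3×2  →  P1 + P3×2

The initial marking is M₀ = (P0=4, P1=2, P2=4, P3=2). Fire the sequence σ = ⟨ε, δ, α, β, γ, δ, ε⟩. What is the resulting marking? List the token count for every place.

(P0=7, P1=2, P2=6, P3=3)

step 1: fire ε:  (P0=4, P1=2, P2=4, P3=2) → (P0=4, P1=3, P2=4, P3=2)
step 2: fire δ:  (P0=4, P1=3, P2=4, P3=2) → (P0=6, P1=3, P2=4, P3=3)
step 3: fire α:  (P0=6, P1=3, P2=4, P3=3) → (P0=6, P1=1, P2=5, P3=2)
step 4: fire β:  (P0=6, P1=1, P2=5, P3=2) → (P0=3, P1=1, P2=8, P3=1)
step 5: fire γ:  (P0=3, P1=1, P2=8, P3=1) → (P0=5, P1=1, P2=6, P3=2)
step 6: fire δ:  (P0=5, P1=1, P2=6, P3=2) → (P0=7, P1=1, P2=6, P3=3)
step 7: fire ε:  (P0=7, P1=1, P2=6, P3=3) → (P0=7, P1=2, P2=6, P3=3)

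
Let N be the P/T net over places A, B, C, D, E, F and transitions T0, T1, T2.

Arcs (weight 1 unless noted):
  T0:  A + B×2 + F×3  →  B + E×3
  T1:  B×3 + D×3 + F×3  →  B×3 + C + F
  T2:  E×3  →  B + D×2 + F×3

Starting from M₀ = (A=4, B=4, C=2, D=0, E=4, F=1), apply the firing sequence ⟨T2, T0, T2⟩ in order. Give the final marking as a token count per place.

(A=3, B=5, C=2, D=4, E=1, F=4)

step 1: fire T2:  (A=4, B=4, C=2, D=0, E=4, F=1) → (A=4, B=5, C=2, D=2, E=1, F=4)
step 2: fire T0:  (A=4, B=5, C=2, D=2, E=1, F=4) → (A=3, B=4, C=2, D=2, E=4, F=1)
step 3: fire T2:  (A=3, B=4, C=2, D=2, E=4, F=1) → (A=3, B=5, C=2, D=4, E=1, F=4)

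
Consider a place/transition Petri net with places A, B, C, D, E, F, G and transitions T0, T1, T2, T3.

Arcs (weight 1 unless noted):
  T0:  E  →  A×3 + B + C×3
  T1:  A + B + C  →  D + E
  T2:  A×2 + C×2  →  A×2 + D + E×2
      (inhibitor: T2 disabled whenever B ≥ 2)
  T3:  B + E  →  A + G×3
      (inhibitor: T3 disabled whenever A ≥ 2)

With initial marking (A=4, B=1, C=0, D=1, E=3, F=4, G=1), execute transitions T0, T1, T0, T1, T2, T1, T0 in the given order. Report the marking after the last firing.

step 1: fire T0:  (A=4, B=1, C=0, D=1, E=3, F=4, G=1) → (A=7, B=2, C=3, D=1, E=2, F=4, G=1)
step 2: fire T1:  (A=7, B=2, C=3, D=1, E=2, F=4, G=1) → (A=6, B=1, C=2, D=2, E=3, F=4, G=1)
step 3: fire T0:  (A=6, B=1, C=2, D=2, E=3, F=4, G=1) → (A=9, B=2, C=5, D=2, E=2, F=4, G=1)
step 4: fire T1:  (A=9, B=2, C=5, D=2, E=2, F=4, G=1) → (A=8, B=1, C=4, D=3, E=3, F=4, G=1)
step 5: fire T2:  (A=8, B=1, C=4, D=3, E=3, F=4, G=1) → (A=8, B=1, C=2, D=4, E=5, F=4, G=1)
step 6: fire T1:  (A=8, B=1, C=2, D=4, E=5, F=4, G=1) → (A=7, B=0, C=1, D=5, E=6, F=4, G=1)
step 7: fire T0:  (A=7, B=0, C=1, D=5, E=6, F=4, G=1) → (A=10, B=1, C=4, D=5, E=5, F=4, G=1)

(A=10, B=1, C=4, D=5, E=5, F=4, G=1)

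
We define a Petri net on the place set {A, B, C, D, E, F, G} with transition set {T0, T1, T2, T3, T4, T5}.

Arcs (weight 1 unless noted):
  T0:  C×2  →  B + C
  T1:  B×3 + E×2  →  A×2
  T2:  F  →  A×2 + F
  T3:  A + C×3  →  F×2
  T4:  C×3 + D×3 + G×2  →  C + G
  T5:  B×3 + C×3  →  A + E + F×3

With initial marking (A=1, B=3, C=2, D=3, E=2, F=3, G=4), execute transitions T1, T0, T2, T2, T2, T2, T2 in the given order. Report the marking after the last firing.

(A=13, B=1, C=1, D=3, E=0, F=3, G=4)

step 1: fire T1:  (A=1, B=3, C=2, D=3, E=2, F=3, G=4) → (A=3, B=0, C=2, D=3, E=0, F=3, G=4)
step 2: fire T0:  (A=3, B=0, C=2, D=3, E=0, F=3, G=4) → (A=3, B=1, C=1, D=3, E=0, F=3, G=4)
step 3: fire T2:  (A=3, B=1, C=1, D=3, E=0, F=3, G=4) → (A=5, B=1, C=1, D=3, E=0, F=3, G=4)
step 4: fire T2:  (A=5, B=1, C=1, D=3, E=0, F=3, G=4) → (A=7, B=1, C=1, D=3, E=0, F=3, G=4)
step 5: fire T2:  (A=7, B=1, C=1, D=3, E=0, F=3, G=4) → (A=9, B=1, C=1, D=3, E=0, F=3, G=4)
step 6: fire T2:  (A=9, B=1, C=1, D=3, E=0, F=3, G=4) → (A=11, B=1, C=1, D=3, E=0, F=3, G=4)
step 7: fire T2:  (A=11, B=1, C=1, D=3, E=0, F=3, G=4) → (A=13, B=1, C=1, D=3, E=0, F=3, G=4)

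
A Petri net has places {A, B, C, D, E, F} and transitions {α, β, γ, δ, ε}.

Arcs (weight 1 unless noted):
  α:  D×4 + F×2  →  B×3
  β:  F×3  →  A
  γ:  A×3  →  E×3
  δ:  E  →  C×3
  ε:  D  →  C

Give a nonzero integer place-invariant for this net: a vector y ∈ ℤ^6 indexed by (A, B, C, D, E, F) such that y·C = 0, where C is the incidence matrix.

y = (A:3, B:2, C:1, D:1, E:3, F:1)

Incidence matrix C (rows=places, cols=transitions):
        α    β    γ    δ    ε
    A   0    1   -3    0    0
    B   3    0    0    0    0
    C   0    0    0    3    1
    D  -4    0    0    0   -1
    E   0    0    3   -1    0
    F  -2   -3    0    0    0

Candidate y = [3, 2, 1, 1, 3, 1]; check y·C column-wise:
  col α: 3·0 + 2·3 + 1·0 + 1·-4 + 3·0 + 1·-2 = 0
  col β: 3·1 + 2·0 + 1·0 + 1·0 + 3·0 + 1·-3 = 0
  col γ: 3·-3 + 2·0 + 1·0 + 1·0 + 3·3 + 1·0 = 0
  col δ: 3·0 + 2·0 + 1·3 + 1·0 + 3·-1 + 1·0 = 0
  col ε: 3·0 + 2·0 + 1·1 + 1·-1 + 3·0 + 1·0 = 0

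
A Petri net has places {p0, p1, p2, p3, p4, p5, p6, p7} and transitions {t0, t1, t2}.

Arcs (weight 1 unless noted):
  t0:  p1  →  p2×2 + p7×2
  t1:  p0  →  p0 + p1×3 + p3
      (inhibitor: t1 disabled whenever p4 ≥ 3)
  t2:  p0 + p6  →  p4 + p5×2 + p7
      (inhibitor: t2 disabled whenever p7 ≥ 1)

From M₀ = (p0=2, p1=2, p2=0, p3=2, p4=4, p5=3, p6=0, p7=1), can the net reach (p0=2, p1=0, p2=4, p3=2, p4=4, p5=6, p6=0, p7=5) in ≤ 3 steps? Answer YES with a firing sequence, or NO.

NO — not reachable within 3 firings

depth 0: 1 marking
depth 1: 2 markings reached so far
depth 2: 3 markings reached so far
depth 3: 3 markings reached so far
(frontier empty at depth 3; search complete)
target is not among the 3 markings reachable within 3 steps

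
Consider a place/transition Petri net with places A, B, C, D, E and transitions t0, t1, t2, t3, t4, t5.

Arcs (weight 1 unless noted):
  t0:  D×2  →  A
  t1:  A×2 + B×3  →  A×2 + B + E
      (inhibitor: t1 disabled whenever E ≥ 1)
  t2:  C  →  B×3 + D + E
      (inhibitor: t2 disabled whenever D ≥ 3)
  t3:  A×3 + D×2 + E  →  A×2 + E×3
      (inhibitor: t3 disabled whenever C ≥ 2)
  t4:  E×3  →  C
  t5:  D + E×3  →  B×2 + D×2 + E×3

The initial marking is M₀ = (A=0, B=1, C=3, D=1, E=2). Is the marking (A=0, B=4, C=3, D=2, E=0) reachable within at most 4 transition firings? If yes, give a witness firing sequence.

YES — reachable via ⟨t2, t4⟩ (2 firings)

step 1: fire t2:  (A=0, B=1, C=3, D=1, E=2) → (A=0, B=4, C=2, D=2, E=3)
step 2: fire t4:  (A=0, B=4, C=2, D=2, E=3) → (A=0, B=4, C=3, D=2, E=0)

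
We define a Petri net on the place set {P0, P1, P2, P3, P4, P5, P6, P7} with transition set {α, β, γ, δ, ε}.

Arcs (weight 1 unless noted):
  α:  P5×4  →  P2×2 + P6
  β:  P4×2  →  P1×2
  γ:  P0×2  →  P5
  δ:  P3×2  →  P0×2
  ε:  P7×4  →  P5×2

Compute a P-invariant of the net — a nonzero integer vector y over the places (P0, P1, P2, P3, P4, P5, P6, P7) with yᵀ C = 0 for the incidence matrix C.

y = (P0:0, P1:1, P2:0, P3:0, P4:1, P5:0, P6:0, P7:0)

Incidence matrix C (rows=places, cols=transitions):
        α    β    γ    δ    ε
   P0   0    0   -2    2    0
   P1   0    2    0    0    0
   P2   2    0    0    0    0
   P3   0    0    0   -2    0
   P4   0   -2    0    0    0
   P5  -4    0    1    0    2
   P6   1    0    0    0    0
   P7   0    0    0    0   -4

Candidate y = [0, 1, 0, 0, 1, 0, 0, 0]; check y·C column-wise:
  col α: 1·0 + 0·2 + 1·0 + 0·-4 + 0·1 = 0
  col β: 1·2 + 1·-2 = 0
  col γ: 0·-2 + 1·0 + 1·0 + 0·1 = 0
  col δ: 0·2 + 1·0 + 0·-2 + 1·0 = 0
  col ε: 1·0 + 1·0 + 0·2 + 0·-4 = 0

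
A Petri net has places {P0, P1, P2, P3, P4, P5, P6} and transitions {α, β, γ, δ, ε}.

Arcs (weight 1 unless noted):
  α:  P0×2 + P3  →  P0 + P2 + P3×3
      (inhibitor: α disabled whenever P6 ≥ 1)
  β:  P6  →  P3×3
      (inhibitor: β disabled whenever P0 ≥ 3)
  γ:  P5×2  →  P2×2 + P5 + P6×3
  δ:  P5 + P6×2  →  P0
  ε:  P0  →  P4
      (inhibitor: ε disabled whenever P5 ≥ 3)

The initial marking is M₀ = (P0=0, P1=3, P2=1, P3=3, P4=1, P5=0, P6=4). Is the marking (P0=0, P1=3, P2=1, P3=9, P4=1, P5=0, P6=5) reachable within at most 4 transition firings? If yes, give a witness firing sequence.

depth 0: 1 marking
depth 1: 2 markings reached so far
depth 2: 3 markings reached so far
depth 3: 4 markings reached so far
depth 4: 5 markings reached so far
target is not among the 5 markings reachable within 4 steps

NO — not reachable within 4 firings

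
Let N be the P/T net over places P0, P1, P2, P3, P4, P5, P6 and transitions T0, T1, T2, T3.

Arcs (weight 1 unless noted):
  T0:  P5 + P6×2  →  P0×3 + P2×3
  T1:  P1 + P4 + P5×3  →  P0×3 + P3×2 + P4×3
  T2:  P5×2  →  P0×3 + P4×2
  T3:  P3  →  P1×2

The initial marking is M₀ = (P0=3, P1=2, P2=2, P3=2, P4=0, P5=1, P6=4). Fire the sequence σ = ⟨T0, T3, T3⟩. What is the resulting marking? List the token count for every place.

step 1: fire T0:  (P0=3, P1=2, P2=2, P3=2, P4=0, P5=1, P6=4) → (P0=6, P1=2, P2=5, P3=2, P4=0, P5=0, P6=2)
step 2: fire T3:  (P0=6, P1=2, P2=5, P3=2, P4=0, P5=0, P6=2) → (P0=6, P1=4, P2=5, P3=1, P4=0, P5=0, P6=2)
step 3: fire T3:  (P0=6, P1=4, P2=5, P3=1, P4=0, P5=0, P6=2) → (P0=6, P1=6, P2=5, P3=0, P4=0, P5=0, P6=2)

(P0=6, P1=6, P2=5, P3=0, P4=0, P5=0, P6=2)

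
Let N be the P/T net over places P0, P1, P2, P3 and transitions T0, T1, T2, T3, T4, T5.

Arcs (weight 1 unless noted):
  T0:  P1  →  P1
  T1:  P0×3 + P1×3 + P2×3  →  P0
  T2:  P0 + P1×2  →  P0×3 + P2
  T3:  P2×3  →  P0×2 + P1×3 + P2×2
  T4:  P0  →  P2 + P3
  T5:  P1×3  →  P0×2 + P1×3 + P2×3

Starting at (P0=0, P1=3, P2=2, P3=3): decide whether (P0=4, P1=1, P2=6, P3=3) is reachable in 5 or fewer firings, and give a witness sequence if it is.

step 1: fire T5:  (P0=0, P1=3, P2=2, P3=3) → (P0=2, P1=3, P2=5, P3=3)
step 2: fire T2:  (P0=2, P1=3, P2=5, P3=3) → (P0=4, P1=1, P2=6, P3=3)

YES — reachable via ⟨T5, T2⟩ (2 firings)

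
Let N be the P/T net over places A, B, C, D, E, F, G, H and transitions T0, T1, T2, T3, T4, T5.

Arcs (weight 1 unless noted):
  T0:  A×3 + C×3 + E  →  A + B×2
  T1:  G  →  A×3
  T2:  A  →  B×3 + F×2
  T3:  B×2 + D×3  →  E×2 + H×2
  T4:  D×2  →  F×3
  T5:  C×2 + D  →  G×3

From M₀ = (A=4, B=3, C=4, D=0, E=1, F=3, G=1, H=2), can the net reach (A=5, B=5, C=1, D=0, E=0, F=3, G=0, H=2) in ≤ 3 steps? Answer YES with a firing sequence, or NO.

step 1: fire T0:  (A=4, B=3, C=4, D=0, E=1, F=3, G=1, H=2) → (A=2, B=5, C=1, D=0, E=0, F=3, G=1, H=2)
step 2: fire T1:  (A=2, B=5, C=1, D=0, E=0, F=3, G=1, H=2) → (A=5, B=5, C=1, D=0, E=0, F=3, G=0, H=2)

YES — reachable via ⟨T0, T1⟩ (2 firings)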